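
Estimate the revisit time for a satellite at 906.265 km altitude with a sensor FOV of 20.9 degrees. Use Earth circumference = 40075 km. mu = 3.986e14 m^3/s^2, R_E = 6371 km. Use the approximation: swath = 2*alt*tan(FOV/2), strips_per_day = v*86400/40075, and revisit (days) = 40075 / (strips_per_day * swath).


swath = 2*906.265*tan(0.1823869) = 334.2968 km
v = sqrt(mu/r) = 7400.9003 m/s = 7.4009 km/s
strips/day = v*86400/40075 = 7.4009*86400/40075 = 15.9560
coverage/day = strips * swath = 15.9560 * 334.2968 = 5334.0484 km
revisit = 40075 / 5334.0484 = 7.5131 days

7.5131 days


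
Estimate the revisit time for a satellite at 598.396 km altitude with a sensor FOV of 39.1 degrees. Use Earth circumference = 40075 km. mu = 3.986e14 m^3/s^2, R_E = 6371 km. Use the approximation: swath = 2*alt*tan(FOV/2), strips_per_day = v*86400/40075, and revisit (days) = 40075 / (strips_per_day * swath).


swath = 2*598.396*tan(0.3412119) = 424.9820 km
v = sqrt(mu/r) = 7562.5991 m/s = 7.5626 km/s
strips/day = v*86400/40075 = 7.5626*86400/40075 = 16.3046
coverage/day = strips * swath = 16.3046 * 424.9820 = 6929.1798 km
revisit = 40075 / 6929.1798 = 5.7835 days

5.7835 days


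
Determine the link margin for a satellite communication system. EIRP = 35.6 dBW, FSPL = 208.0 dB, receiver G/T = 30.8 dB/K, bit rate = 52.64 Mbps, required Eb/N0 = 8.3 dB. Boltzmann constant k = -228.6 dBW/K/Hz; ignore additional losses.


C/N0 = EIRP - FSPL + G/T - k = 35.6 - 208.0 + 30.8 - (-228.6)
C/N0 = 87.0000 dB-Hz
R_b = 52.64 Mbps = 5.264e+07 bps -> 10*log10(R_b) = 77.2132 dB-Hz
Eb/N0 = C/N0 - 10*log10(R_b) = 87.0000 - 77.2132 = 9.7868 dB
Margin = Eb/N0 - Eb/N0_req = 9.7868 - 8.3 = 1.4868 dB (link closes)

1.4868 dB


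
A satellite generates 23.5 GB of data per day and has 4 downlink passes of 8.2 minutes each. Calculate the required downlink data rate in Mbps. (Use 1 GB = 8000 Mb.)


total contact time = 4 * 8.2 * 60 = 1968.0000 s
data = 23.5 GB = 188000.0000 Mb
rate = 188000.0000 / 1968.0000 = 95.5285 Mbps

95.5285 Mbps


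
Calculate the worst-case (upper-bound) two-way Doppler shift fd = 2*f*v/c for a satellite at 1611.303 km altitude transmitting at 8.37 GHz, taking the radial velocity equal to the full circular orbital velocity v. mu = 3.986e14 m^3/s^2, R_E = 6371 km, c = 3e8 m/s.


r = 7.982303e+06 m
v = sqrt(mu/r) = 7066.5029 m/s (worst-case radial velocity)
f = 8.37 GHz = 8.37e+09 Hz
fd = 2*f*v/c = 2*8.37e+09*7066.5029/3.0e+08
fd = 394310.8628 Hz

394310.8628 Hz


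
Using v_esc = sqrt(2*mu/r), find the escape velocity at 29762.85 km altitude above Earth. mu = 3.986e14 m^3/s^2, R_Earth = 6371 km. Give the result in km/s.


r = 6371.0 + 29762.85 = 36133.8500 km = 3.613385e+07 m
v_esc = sqrt(2*mu/r) = sqrt(2*3.986e14 / 3.613385e+07)
v_esc = 4697.0645 m/s = 4.6971 km/s

4.6971 km/s


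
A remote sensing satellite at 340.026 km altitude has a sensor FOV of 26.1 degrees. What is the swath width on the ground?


FOV = 26.1 deg = 0.4555309 rad
swath = 2 * alt * tan(FOV/2) = 2 * 340.026 * tan(0.2277655)
swath = 2 * 340.026 * 0.2317876
swath = 157.6276 km

157.6276 km


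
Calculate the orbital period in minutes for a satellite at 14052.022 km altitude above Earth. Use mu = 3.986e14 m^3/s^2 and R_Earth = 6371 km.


r = 20423.0220 km = 2.0423022e+07 m
T = 2*pi*sqrt(r^3/mu) = 2*pi*sqrt(8.518439e+21 / 3.986e14)
T = 29046.3274 s = 484.1055 min

484.1055 minutes


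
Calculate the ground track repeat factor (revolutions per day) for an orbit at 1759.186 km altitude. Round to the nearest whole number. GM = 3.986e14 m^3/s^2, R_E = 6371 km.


r = 8.130186e+06 m
T = 2*pi*sqrt(r^3/mu) = 7295.6156 s = 121.5936 min
revs/day = 1440 / 121.5936 = 11.8427
Rounded: 12 revolutions per day

12 revolutions per day


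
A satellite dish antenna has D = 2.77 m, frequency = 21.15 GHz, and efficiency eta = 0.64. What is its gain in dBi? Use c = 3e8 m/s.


lambda = c/f = 3e8 / 2.115e+10 = 0.0141844 m
G = eta*(pi*D/lambda)^2 = 0.64*(pi*2.77/0.0141844)^2
G = 240889.2899 (linear)
G = 10*log10(240889.2899) = 53.8182 dBi

53.8182 dBi


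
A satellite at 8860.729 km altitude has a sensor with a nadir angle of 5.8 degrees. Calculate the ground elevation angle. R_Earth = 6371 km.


r = R_E + alt = 15231.7290 km
Law of sines in the satellite / Earth-center / ground-point triangle:
  sin(nadir)/R_E = sin(90 + el)/r  =>  cos(el) = (r/R_E)*sin(nadir)
cos(el) = (15231.7290 / 6371.0000) * sin(5.8 deg) = 0.2416045
el = arccos(0.2416045) = 76.0187 deg
(Earth-central angle = 90 - nadir - el = 8.1813 deg)

76.0187 degrees


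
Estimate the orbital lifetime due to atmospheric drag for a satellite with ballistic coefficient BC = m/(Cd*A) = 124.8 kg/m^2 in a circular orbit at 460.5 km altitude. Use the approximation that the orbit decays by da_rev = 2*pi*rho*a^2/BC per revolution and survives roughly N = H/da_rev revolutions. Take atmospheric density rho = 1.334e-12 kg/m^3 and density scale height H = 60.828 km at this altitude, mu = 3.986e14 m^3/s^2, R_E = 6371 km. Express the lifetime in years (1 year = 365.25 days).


a = R_E + alt = 6831.5000 km = 6.8315e+06 m
da_rev = 2*pi*rho*a^2/BC = 2*pi*1.334e-12*(6.8315e+06)^2/124.8 = 3.134392 m per revolution
N = H/da_rev = 60828.0000 m / 3.134392 m = 19406.6369 revolutions
P = 2*pi*sqrt(a^3/mu) = 5619.3403 s
lifetime = N*P = 19406.6369 * 5619.3403 = 1.090525e+08 s = 1262.1817 days
years = 1262.1817 / 365.25 = 3.4557 years

3.4557 years


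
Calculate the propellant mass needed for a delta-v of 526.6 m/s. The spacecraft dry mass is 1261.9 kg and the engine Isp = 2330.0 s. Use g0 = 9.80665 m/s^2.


ve = Isp * g0 = 2330.0 * 9.80665 = 22849.494500 m/s
mass ratio = exp(dv/ve) = exp(526.6/22849.494500) = 1.02331408
m_prop = m_dry * (mr - 1) = 1261.9 * (1.02331408 - 1)
m_prop = 29.4200 kg

29.4200 kg


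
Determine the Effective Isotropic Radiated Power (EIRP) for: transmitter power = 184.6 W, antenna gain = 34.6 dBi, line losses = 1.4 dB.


Pt = 184.6 W = 22.6623 dBW
EIRP = Pt_dBW + Gt - losses = 22.6623 + 34.6 - 1.4 = 55.8623 dBW

55.8623 dBW


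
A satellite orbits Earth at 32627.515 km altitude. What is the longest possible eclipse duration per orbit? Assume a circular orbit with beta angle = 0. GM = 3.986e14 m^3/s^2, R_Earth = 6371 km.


r = 38998.5150 km
T = 1277.4152 min
Eclipse fraction = arcsin(R_E/r)/pi = arcsin(6371.0000/38998.5150)/pi
= arcsin(0.1633652)/pi = 0.05223488
Eclipse duration = 0.05223488 * 1277.4152 = 66.7256 min

66.7256 minutes


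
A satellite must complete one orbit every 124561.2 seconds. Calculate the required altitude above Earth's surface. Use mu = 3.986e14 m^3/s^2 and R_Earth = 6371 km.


T = 124561.2 s
r = (mu*T^2/(4*pi^2))^(1/3) = (3.986e14 * 124561.2^2 / (4*pi^2))^(1/3)
r = 5.3907316e+07 m = 53907.3159 km
alt = r - R_E = 53907.3159 - 6371 = 47536.3159 km

47536.3159 km


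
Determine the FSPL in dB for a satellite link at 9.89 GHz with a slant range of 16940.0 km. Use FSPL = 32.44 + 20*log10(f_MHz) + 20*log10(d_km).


f = 9.89 GHz = 9890.0000 MHz
d = 16940.0 km
FSPL = 32.44 + 20*log10(9890.0000) + 20*log10(16940.0)
FSPL = 32.44 + 79.9039 + 84.5783
FSPL = 196.9222 dB

196.9222 dB


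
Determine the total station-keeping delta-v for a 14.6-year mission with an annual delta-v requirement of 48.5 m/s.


dV = rate * years = 48.5 * 14.6
dV = 708.1000 m/s

708.1000 m/s


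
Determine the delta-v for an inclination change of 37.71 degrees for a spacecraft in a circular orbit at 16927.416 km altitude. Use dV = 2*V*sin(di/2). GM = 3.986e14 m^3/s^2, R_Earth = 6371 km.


r = 23298.4160 km = 2.3298416e+07 m
V = sqrt(mu/r) = 4136.2373 m/s
di = 37.71 deg = 0.6581637 rad
dV = 2*V*sin(di/2) = 2*4136.2373*sin(0.3290818)
dV = 2673.4509 m/s = 2.6735 km/s

2.6735 km/s


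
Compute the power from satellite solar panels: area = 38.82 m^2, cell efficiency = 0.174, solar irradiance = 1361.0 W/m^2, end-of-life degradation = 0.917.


P = area * eta * S * degradation
P = 38.82 * 0.174 * 1361.0 * 0.917
P = 8430.0906 W

8430.0906 W


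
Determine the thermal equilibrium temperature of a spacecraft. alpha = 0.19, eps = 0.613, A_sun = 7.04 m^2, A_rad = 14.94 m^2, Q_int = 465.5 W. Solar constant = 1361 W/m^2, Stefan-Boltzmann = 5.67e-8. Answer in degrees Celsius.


Numerator = alpha*S*A_sun + Q_int = 0.19*1361*7.04 + 465.5 = 2285.9736 W
Denominator = eps*sigma*A_rad = 0.613*5.67e-8*14.94 = 5.1927107e-07 W/K^4
T^4 = 4.4022741e+09 K^4
T = 257.5842 K = -15.5658 C

-15.5658 degrees Celsius


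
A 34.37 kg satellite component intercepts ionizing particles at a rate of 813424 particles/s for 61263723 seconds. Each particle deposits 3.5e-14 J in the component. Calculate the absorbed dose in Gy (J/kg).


Total energy deposited = rate * time * E_per
  = 813424 * 61263723 * 3.5e-14 = 1.7442 J
Dose = E_total / mass = 1.7442 / 34.37
Dose = 0.05074683 Gy

0.0507 Gy


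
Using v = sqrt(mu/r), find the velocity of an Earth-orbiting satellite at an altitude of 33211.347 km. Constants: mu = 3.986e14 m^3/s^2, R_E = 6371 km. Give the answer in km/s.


r = R_E + alt = 6371.0 + 33211.347 = 39582.3470 km = 3.9582347e+07 m
v = sqrt(mu/r) = sqrt(3.986e14 / 3.9582347e+07) = 3173.3493 m/s = 3.1733 km/s

3.1733 km/s


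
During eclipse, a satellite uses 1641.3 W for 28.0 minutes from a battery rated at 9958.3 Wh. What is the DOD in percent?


E_used = P * t / 60 = 1641.3 * 28.0 / 60 = 765.9400 Wh
DOD = E_used / E_total * 100 = 765.9400 / 9958.3 * 100
DOD = 7.6915 %

7.6915 %


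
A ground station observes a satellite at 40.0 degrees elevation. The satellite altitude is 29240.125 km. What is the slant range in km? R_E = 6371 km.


h = 29240.125 km, el = 40.0 deg
d = -R_E*sin(el) + sqrt((R_E*sin(el))^2 + 2*R_E*h + h^2)
d = -6371.0000*sin(0.6981317) + sqrt((6371.0000*0.6427876)^2 + 2*6371.0000*29240.125 + 29240.125^2)
d = 31179.9081 km

31179.9081 km


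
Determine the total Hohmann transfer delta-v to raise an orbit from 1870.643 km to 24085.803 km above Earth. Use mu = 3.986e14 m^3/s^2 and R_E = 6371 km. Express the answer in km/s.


r1 = 8241.6430 km = 8.241643e+06 m
r2 = 30456.8030 km = 3.0456803e+07 m
dv1 = sqrt(mu/r1)*(sqrt(2*r2/(r1+r2)) - 1) = 1770.7014 m/s
dv2 = sqrt(mu/r2)*(1 - sqrt(2*r1/(r1+r2))) = 1256.6189 m/s
total dv = |dv1| + |dv2| = 1770.7014 + 1256.6189 = 3027.3202 m/s = 3.0273 km/s

3.0273 km/s


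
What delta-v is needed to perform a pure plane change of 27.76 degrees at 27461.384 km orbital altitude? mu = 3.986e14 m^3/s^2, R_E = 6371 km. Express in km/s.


r = 33832.3840 km = 3.3832384e+07 m
V = sqrt(mu/r) = 3432.4352 m/s
di = 27.76 deg = 0.4845034 rad
dV = 2*V*sin(di/2) = 2*3432.4352*sin(0.2422517)
dV = 1646.8082 m/s = 1.6468 km/s

1.6468 km/s


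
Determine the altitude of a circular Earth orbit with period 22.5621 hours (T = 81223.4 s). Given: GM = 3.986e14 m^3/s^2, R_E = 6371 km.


T = 81223.4 s
r = (mu*T^2/(4*pi^2))^(1/3) = (3.986e14 * 81223.4^2 / (4*pi^2))^(1/3)
r = 4.0536536e+07 m = 40536.5356 km
alt = r - R_E = 40536.5356 - 6371 = 34165.5356 km

34165.5356 km


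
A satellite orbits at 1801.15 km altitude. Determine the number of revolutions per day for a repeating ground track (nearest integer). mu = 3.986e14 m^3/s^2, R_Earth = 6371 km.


r = 8.17215e+06 m
T = 2*pi*sqrt(r^3/mu) = 7352.1730 s = 122.5362 min
revs/day = 1440 / 122.5362 = 11.7516
Rounded: 12 revolutions per day

12 revolutions per day


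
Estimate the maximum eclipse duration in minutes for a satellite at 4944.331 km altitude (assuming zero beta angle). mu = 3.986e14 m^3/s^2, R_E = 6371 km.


r = 11315.3310 km
T = 199.6461 min
Eclipse fraction = arcsin(R_E/r)/pi = arcsin(6371.0000/11315.3310)/pi
= arcsin(0.5630414)/pi = 0.1903689
Eclipse duration = 0.1903689 * 199.6461 = 38.0064 min

38.0064 minutes


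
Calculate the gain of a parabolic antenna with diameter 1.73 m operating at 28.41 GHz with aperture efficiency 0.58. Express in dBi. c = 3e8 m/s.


lambda = c/f = 3e8 / 2.841e+10 = 0.01055966 m
G = eta*(pi*D/lambda)^2 = 0.58*(pi*1.73/0.01055966)^2
G = 153645.5206 (linear)
G = 10*log10(153645.5206) = 51.8652 dBi

51.8652 dBi


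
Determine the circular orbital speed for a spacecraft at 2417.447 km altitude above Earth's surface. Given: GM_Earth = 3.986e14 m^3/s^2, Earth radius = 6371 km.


r = R_E + alt = 6371.0 + 2417.447 = 8788.4470 km = 8.788447e+06 m
v = sqrt(mu/r) = sqrt(3.986e14 / 8.788447e+06) = 6734.6120 m/s = 6.7346 km/s

6.7346 km/s


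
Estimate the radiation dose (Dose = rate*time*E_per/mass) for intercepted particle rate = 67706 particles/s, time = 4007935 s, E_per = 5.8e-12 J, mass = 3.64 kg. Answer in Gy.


Total energy deposited = rate * time * E_per
  = 67706 * 4007935 * 5.8e-12 = 1.5739 J
Dose = E_total / mass = 1.5739 / 3.64
Dose = 0.4323888 Gy

0.4324 Gy


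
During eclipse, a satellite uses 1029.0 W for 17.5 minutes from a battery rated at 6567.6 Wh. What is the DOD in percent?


E_used = P * t / 60 = 1029.0 * 17.5 / 60 = 300.1250 Wh
DOD = E_used / E_total * 100 = 300.1250 / 6567.6 * 100
DOD = 4.5698 %

4.5698 %


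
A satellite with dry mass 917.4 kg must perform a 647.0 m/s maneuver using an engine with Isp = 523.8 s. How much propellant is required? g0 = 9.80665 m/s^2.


ve = Isp * g0 = 523.8 * 9.80665 = 5136.723270 m/s
mass ratio = exp(dv/ve) = exp(647.0/5136.723270) = 1.13423201
m_prop = m_dry * (mr - 1) = 917.4 * (1.13423201 - 1)
m_prop = 123.1445 kg

123.1445 kg


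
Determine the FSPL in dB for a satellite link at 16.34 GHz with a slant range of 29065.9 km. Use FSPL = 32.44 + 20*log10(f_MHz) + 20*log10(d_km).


f = 16.34 GHz = 16340.0000 MHz
d = 29065.9 km
FSPL = 32.44 + 20*log10(16340.0000) + 20*log10(29065.9)
FSPL = 32.44 + 84.2650 + 89.2677
FSPL = 205.9727 dB

205.9727 dB


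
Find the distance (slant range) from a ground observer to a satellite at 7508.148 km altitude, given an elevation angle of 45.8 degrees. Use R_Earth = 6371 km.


h = 7508.148 km, el = 45.8 deg
d = -R_E*sin(el) + sqrt((R_E*sin(el))^2 + 2*R_E*h + h^2)
d = -6371.0000*sin(0.7993608) + sqrt((6371.0000*0.7169106)^2 + 2*6371.0000*7508.148 + 7508.148^2)
d = 8581.8056 km

8581.8056 km


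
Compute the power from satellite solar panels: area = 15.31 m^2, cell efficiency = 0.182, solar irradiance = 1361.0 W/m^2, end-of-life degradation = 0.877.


P = area * eta * S * degradation
P = 15.31 * 0.182 * 1361.0 * 0.877
P = 3325.8626 W

3325.8626 W


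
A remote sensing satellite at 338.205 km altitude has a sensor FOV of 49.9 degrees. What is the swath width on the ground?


FOV = 49.9 deg = 0.8709193 rad
swath = 2 * alt * tan(FOV/2) = 2 * 338.205 * tan(0.4354596)
swath = 2 * 338.205 * 0.4652457
swath = 314.6968 km

314.6968 km


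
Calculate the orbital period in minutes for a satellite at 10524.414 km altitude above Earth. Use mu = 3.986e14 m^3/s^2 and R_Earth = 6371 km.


r = 16895.4140 km = 1.6895414e+07 m
T = 2*pi*sqrt(r^3/mu) = 2*pi*sqrt(4.8228806e+21 / 3.986e14)
T = 21855.6878 s = 364.2615 min

364.2615 minutes


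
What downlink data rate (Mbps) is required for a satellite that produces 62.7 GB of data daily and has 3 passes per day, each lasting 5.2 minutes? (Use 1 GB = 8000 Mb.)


total contact time = 3 * 5.2 * 60 = 936.0000 s
data = 62.7 GB = 501600.0000 Mb
rate = 501600.0000 / 936.0000 = 535.8974 Mbps

535.8974 Mbps


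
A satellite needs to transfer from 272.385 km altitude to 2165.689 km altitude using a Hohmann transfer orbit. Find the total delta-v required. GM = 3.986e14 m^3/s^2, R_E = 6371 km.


r1 = 6643.3850 km = 6.643385e+06 m
r2 = 8536.6890 km = 8.536689e+06 m
dv1 = sqrt(mu/r1)*(sqrt(2*r2/(r1+r2)) - 1) = 468.8582 m/s
dv2 = sqrt(mu/r2)*(1 - sqrt(2*r1/(r1+r2))) = 440.3147 m/s
total dv = |dv1| + |dv2| = 468.8582 + 440.3147 = 909.1730 m/s = 0.909173 km/s

0.9092 km/s


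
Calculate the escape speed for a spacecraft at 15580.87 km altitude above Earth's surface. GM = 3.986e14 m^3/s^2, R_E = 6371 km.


r = 6371.0 + 15580.87 = 21951.8700 km = 2.195187e+07 m
v_esc = sqrt(2*mu/r) = sqrt(2*3.986e14 / 2.195187e+07)
v_esc = 6026.2603 m/s = 6.0263 km/s

6.0263 km/s


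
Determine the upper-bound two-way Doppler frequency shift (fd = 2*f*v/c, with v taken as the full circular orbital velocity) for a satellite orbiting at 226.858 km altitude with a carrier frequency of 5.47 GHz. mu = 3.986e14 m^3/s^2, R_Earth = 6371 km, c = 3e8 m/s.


r = 6.597858e+06 m
v = sqrt(mu/r) = 7772.6152 m/s (worst-case radial velocity)
f = 5.47 GHz = 5.47e+09 Hz
fd = 2*f*v/c = 2*5.47e+09*7772.6152/3.0e+08
fd = 283441.3660 Hz

283441.3660 Hz


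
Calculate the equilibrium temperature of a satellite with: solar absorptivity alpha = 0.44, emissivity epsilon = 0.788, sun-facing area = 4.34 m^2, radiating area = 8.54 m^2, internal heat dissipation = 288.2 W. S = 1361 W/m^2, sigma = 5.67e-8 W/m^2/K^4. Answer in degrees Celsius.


Numerator = alpha*S*A_sun + Q_int = 0.44*1361*4.34 + 288.2 = 2887.1656 W
Denominator = eps*sigma*A_rad = 0.788*5.67e-8*8.54 = 3.8156378e-07 W/K^4
T^4 = 7.5666657e+09 K^4
T = 294.9349 K = 21.7849 C

21.7849 degrees Celsius


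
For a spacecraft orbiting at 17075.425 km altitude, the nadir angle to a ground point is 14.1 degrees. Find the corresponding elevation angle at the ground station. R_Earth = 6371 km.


r = R_E + alt = 23446.4250 km
Law of sines in the satellite / Earth-center / ground-point triangle:
  sin(nadir)/R_E = sin(90 + el)/r  =>  cos(el) = (r/R_E)*sin(nadir)
cos(el) = (23446.4250 / 6371.0000) * sin(14.1 deg) = 0.896547
el = arccos(0.896547) = 26.2922 deg
(Earth-central angle = 90 - nadir - el = 49.6078 deg)

26.2922 degrees


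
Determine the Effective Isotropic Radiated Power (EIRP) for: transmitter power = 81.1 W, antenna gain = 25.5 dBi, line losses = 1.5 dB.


Pt = 81.1 W = 19.0902 dBW
EIRP = Pt_dBW + Gt - losses = 19.0902 + 25.5 - 1.5 = 43.0902 dBW

43.0902 dBW


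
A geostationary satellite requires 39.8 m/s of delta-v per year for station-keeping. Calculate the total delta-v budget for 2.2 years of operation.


dV = rate * years = 39.8 * 2.2
dV = 87.5600 m/s

87.5600 m/s


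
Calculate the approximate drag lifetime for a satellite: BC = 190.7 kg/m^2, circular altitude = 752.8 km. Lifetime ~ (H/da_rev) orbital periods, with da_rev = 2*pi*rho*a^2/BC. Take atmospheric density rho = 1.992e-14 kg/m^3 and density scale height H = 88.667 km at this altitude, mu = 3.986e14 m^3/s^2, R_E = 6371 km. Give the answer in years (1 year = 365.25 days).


a = R_E + alt = 7123.8000 km = 7.1238e+06 m
da_rev = 2*pi*rho*a^2/BC = 2*pi*1.992e-14*(7.1238e+06)^2/190.7 = 0.033307493 m per revolution
N = H/da_rev = 88667.0000 m / 0.033307493 m = 2.6620737e+06 revolutions
P = 2*pi*sqrt(a^3/mu) = 5983.8238 s
lifetime = N*P = 2.6620737e+06 * 5983.8238 = 1.592938e+10 s = 184367.8218 days
years = 184367.8218 / 365.25 = 504.7716 years

504.7716 years


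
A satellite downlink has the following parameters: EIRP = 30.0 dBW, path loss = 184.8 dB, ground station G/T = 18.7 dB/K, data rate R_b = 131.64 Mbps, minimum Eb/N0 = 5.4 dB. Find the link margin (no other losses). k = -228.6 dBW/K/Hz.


C/N0 = EIRP - FSPL + G/T - k = 30.0 - 184.8 + 18.7 - (-228.6)
C/N0 = 92.5000 dB-Hz
R_b = 131.64 Mbps = 1.3164e+08 bps -> 10*log10(R_b) = 81.1939 dB-Hz
Eb/N0 = C/N0 - 10*log10(R_b) = 92.5000 - 81.1939 = 11.3061 dB
Margin = Eb/N0 - Eb/N0_req = 11.3061 - 5.4 = 5.9061 dB (link closes)

5.9061 dB


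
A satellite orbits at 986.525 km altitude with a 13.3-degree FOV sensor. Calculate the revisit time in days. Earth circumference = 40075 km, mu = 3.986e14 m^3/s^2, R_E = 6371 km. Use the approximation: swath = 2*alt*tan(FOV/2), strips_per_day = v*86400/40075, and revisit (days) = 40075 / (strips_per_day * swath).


swath = 2*986.525*tan(0.1160644) = 230.0347 km
v = sqrt(mu/r) = 7360.4230 m/s = 7.3604 km/s
strips/day = v*86400/40075 = 7.3604*86400/40075 = 15.8688
coverage/day = strips * swath = 15.8688 * 230.0347 = 3650.3656 km
revisit = 40075 / 3650.3656 = 10.9784 days

10.9784 days


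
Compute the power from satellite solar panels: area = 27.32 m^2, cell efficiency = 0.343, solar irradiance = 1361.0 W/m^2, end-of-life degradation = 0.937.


P = area * eta * S * degradation
P = 27.32 * 0.343 * 1361.0 * 0.937
P = 11950.1273 W

11950.1273 W


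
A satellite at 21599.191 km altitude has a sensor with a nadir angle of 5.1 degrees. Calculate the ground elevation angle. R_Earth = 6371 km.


r = R_E + alt = 27970.1910 km
Law of sines in the satellite / Earth-center / ground-point triangle:
  sin(nadir)/R_E = sin(90 + el)/r  =>  cos(el) = (r/R_E)*sin(nadir)
cos(el) = (27970.1910 / 6371.0000) * sin(5.1 deg) = 0.3902669
el = arccos(0.3902669) = 67.0289 deg
(Earth-central angle = 90 - nadir - el = 17.8711 deg)

67.0289 degrees


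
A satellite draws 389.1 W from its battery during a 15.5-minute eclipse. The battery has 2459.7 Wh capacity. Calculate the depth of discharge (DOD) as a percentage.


E_used = P * t / 60 = 389.1 * 15.5 / 60 = 100.5175 Wh
DOD = E_used / E_total * 100 = 100.5175 / 2459.7 * 100
DOD = 4.0866 %

4.0866 %


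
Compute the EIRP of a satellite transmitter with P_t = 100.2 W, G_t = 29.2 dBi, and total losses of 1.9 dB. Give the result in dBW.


Pt = 100.2 W = 20.0087 dBW
EIRP = Pt_dBW + Gt - losses = 20.0087 + 29.2 - 1.9 = 47.3087 dBW

47.3087 dBW


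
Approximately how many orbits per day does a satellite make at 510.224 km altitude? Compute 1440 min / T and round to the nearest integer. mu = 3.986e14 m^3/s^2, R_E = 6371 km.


r = 6.881224e+06 m
T = 2*pi*sqrt(r^3/mu) = 5680.8035 s = 94.6801 min
revs/day = 1440 / 94.6801 = 15.2091
Rounded: 15 revolutions per day

15 revolutions per day


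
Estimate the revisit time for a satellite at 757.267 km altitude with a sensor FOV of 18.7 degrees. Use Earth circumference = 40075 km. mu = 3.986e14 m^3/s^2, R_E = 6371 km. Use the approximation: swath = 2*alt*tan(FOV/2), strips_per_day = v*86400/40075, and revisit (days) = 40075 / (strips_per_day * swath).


swath = 2*757.267*tan(0.1631883) = 249.3718 km
v = sqrt(mu/r) = 7477.8486 m/s = 7.4778 km/s
strips/day = v*86400/40075 = 7.4778*86400/40075 = 16.1219
coverage/day = strips * swath = 16.1219 * 249.3718 = 4020.3528 km
revisit = 40075 / 4020.3528 = 9.9680 days

9.9680 days


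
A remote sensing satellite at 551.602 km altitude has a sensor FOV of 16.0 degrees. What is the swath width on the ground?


FOV = 16.0 deg = 0.2792527 rad
swath = 2 * alt * tan(FOV/2) = 2 * 551.602 * tan(0.1396263)
swath = 2 * 551.602 * 0.1405408
swath = 155.0452 km

155.0452 km


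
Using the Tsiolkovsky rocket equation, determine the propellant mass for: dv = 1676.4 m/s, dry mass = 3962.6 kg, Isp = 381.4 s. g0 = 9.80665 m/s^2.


ve = Isp * g0 = 381.4 * 9.80665 = 3740.256310 m/s
mass ratio = exp(dv/ve) = exp(1676.4/3740.256310) = 1.56549893
m_prop = m_dry * (mr - 1) = 3962.6 * (1.56549893 - 1)
m_prop = 2240.8461 kg

2240.8461 kg


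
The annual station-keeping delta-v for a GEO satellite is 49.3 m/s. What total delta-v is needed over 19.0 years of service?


dV = rate * years = 49.3 * 19.0
dV = 936.7000 m/s

936.7000 m/s


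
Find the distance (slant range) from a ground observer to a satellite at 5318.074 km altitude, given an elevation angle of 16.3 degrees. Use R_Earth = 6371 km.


h = 5318.074 km, el = 16.3 deg
d = -R_E*sin(el) + sqrt((R_E*sin(el))^2 + 2*R_E*h + h^2)
d = -6371.0000*sin(0.2844887) + sqrt((6371.0000*0.2806667)^2 + 2*6371.0000*5318.074 + 5318.074^2)
d = 8173.9109 km

8173.9109 km


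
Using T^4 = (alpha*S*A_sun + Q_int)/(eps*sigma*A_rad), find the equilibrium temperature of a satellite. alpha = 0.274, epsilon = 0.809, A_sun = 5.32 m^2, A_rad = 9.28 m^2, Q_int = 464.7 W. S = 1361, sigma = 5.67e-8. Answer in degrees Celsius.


Numerator = alpha*S*A_sun + Q_int = 0.274*1361*5.32 + 464.7 = 2448.6025 W
Denominator = eps*sigma*A_rad = 0.809*5.67e-8*9.28 = 4.2567638e-07 W/K^4
T^4 = 5.7522629e+09 K^4
T = 275.3973 K = 2.2473 C

2.2473 degrees Celsius


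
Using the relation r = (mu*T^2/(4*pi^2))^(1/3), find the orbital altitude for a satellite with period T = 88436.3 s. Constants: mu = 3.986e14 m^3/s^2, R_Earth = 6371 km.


T = 88436.3 s
r = (mu*T^2/(4*pi^2))^(1/3) = (3.986e14 * 88436.3^2 / (4*pi^2))^(1/3)
r = 4.29022e+07 m = 42902.1999 km
alt = r - R_E = 42902.1999 - 6371 = 36531.1999 km

36531.1999 km


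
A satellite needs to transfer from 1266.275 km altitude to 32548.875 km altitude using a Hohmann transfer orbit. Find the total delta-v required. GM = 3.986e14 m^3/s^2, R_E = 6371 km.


r1 = 7637.2750 km = 7.637275e+06 m
r2 = 38919.8750 km = 3.8919875e+07 m
dv1 = sqrt(mu/r1)*(sqrt(2*r2/(r1+r2)) - 1) = 2116.9313 m/s
dv2 = sqrt(mu/r2)*(1 - sqrt(2*r1/(r1+r2))) = 1367.1943 m/s
total dv = |dv1| + |dv2| = 2116.9313 + 1367.1943 = 3484.1256 m/s = 3.4841 km/s

3.4841 km/s


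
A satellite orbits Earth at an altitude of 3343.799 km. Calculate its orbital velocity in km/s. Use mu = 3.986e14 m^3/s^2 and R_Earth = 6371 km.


r = R_E + alt = 6371.0 + 3343.799 = 9714.7990 km = 9.714799e+06 m
v = sqrt(mu/r) = sqrt(3.986e14 / 9.714799e+06) = 6405.4809 m/s = 6.4055 km/s

6.4055 km/s


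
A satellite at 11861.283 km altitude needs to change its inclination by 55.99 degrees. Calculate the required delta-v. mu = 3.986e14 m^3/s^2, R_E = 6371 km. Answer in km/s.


r = 18232.2830 km = 1.8232283e+07 m
V = sqrt(mu/r) = 4675.7160 m/s
di = 55.99 deg = 0.9772098 rad
dV = 2*V*sin(di/2) = 2*4675.7160*sin(0.4886049)
dV = 4389.5108 m/s = 4.3895 km/s

4.3895 km/s


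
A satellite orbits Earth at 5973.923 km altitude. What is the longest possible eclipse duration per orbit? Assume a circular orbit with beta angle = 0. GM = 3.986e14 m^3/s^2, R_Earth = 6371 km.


r = 12344.9230 km
T = 227.5058 min
Eclipse fraction = arcsin(R_E/r)/pi = arcsin(6371.0000/12344.9230)/pi
= arcsin(0.5160826)/pi = 0.1726103
Eclipse duration = 0.1726103 * 227.5058 = 39.2698 min

39.2698 minutes


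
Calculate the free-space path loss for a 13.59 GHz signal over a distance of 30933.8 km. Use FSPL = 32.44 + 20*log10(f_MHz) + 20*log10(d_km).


f = 13.59 GHz = 13590.0000 MHz
d = 30933.8 km
FSPL = 32.44 + 20*log10(13590.0000) + 20*log10(30933.8)
FSPL = 32.44 + 82.6644 + 89.8087
FSPL = 204.9131 dB

204.9131 dB


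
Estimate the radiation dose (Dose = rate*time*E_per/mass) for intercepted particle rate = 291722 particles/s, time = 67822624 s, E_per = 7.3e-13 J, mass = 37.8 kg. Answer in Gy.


Total energy deposited = rate * time * E_per
  = 291722 * 67822624 * 7.3e-13 = 14.4433 J
Dose = E_total / mass = 14.4433 / 37.8
Dose = 0.3820981 Gy

0.3821 Gy


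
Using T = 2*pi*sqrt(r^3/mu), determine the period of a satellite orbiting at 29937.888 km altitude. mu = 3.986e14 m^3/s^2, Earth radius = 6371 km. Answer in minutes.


r = 36308.8880 km = 3.6308888e+07 m
T = 2*pi*sqrt(r^3/mu) = 2*pi*sqrt(4.786729e+22 / 3.986e14)
T = 68854.2328 s = 1147.5705 min

1147.5705 minutes


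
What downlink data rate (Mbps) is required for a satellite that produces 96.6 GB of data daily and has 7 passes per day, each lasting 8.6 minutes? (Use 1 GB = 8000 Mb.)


total contact time = 7 * 8.6 * 60 = 3612.0000 s
data = 96.6 GB = 772800.0000 Mb
rate = 772800.0000 / 3612.0000 = 213.9535 Mbps

213.9535 Mbps


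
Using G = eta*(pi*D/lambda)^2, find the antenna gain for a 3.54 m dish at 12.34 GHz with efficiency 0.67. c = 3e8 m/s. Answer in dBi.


lambda = c/f = 3e8 / 1.234e+10 = 0.02431118 m
G = eta*(pi*D/lambda)^2 = 0.67*(pi*3.54/0.02431118)^2
G = 140206.7370 (linear)
G = 10*log10(140206.7370) = 51.4677 dBi

51.4677 dBi


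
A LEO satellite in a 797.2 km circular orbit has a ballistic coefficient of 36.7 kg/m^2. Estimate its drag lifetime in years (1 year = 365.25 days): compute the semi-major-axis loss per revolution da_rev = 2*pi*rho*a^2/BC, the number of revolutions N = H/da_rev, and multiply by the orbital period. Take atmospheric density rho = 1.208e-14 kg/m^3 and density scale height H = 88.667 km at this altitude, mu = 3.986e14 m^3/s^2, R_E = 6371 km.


a = R_E + alt = 7168.2000 km = 7.1682e+06 m
da_rev = 2*pi*rho*a^2/BC = 2*pi*1.208e-14*(7.1682e+06)^2/36.7 = 0.106267623 m per revolution
N = H/da_rev = 88667.0000 m / 0.106267623 m = 834374.5485 revolutions
P = 2*pi*sqrt(a^3/mu) = 6039.8533 s
lifetime = N*P = 834374.5485 * 6039.8533 = 5.0394999e+09 s = 58327.5451 days
years = 58327.5451 / 365.25 = 159.6921 years

159.6921 years


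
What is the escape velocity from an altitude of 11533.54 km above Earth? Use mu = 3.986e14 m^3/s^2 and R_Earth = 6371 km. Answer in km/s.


r = 6371.0 + 11533.54 = 17904.5400 km = 1.790454e+07 m
v_esc = sqrt(2*mu/r) = sqrt(2*3.986e14 / 1.790454e+07)
v_esc = 6672.7071 m/s = 6.6727 km/s

6.6727 km/s


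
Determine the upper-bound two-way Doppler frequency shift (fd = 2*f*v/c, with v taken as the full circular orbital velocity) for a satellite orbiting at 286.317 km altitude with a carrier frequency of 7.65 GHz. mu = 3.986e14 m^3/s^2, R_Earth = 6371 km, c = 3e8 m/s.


r = 6.657317e+06 m
v = sqrt(mu/r) = 7737.8272 m/s (worst-case radial velocity)
f = 7.65 GHz = 7.65e+09 Hz
fd = 2*f*v/c = 2*7.65e+09*7737.8272/3.0e+08
fd = 394629.1888 Hz

394629.1888 Hz


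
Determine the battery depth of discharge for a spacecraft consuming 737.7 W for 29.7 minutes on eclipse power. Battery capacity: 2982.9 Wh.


E_used = P * t / 60 = 737.7 * 29.7 / 60 = 365.1615 Wh
DOD = E_used / E_total * 100 = 365.1615 / 2982.9 * 100
DOD = 12.2418 %

12.2418 %


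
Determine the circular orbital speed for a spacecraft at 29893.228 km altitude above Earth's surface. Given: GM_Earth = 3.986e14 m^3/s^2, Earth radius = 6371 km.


r = R_E + alt = 6371.0 + 29893.228 = 36264.2280 km = 3.6264228e+07 m
v = sqrt(mu/r) = sqrt(3.986e14 / 3.6264228e+07) = 3315.3503 m/s = 3.3154 km/s

3.3154 km/s


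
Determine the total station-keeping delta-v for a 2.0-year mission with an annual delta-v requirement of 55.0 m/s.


dV = rate * years = 55.0 * 2.0
dV = 110.0000 m/s

110.0000 m/s


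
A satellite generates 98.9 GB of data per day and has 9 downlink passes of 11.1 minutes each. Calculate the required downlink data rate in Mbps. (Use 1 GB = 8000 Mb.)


total contact time = 9 * 11.1 * 60 = 5994.0000 s
data = 98.9 GB = 791200.0000 Mb
rate = 791200.0000 / 5994.0000 = 131.9987 Mbps

131.9987 Mbps


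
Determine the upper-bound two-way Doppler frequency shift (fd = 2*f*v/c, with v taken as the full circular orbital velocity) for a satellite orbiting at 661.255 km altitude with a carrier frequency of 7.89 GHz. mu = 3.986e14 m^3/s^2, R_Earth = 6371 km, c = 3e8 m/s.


r = 7.032255e+06 m
v = sqrt(mu/r) = 7528.7234 m/s (worst-case radial velocity)
f = 7.89 GHz = 7.89e+09 Hz
fd = 2*f*v/c = 2*7.89e+09*7528.7234/3.0e+08
fd = 396010.8510 Hz

396010.8510 Hz


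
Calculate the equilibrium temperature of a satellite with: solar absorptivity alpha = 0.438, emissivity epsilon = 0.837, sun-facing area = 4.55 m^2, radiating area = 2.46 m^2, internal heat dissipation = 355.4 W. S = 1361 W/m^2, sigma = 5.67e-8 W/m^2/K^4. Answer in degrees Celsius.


Numerator = alpha*S*A_sun + Q_int = 0.438*1361*4.55 + 355.4 = 3067.7369 W
Denominator = eps*sigma*A_rad = 0.837*5.67e-8*2.46 = 1.1674643e-07 W/K^4
T^4 = 2.6276922e+10 K^4
T = 402.6184 K = 129.4684 C

129.4684 degrees Celsius


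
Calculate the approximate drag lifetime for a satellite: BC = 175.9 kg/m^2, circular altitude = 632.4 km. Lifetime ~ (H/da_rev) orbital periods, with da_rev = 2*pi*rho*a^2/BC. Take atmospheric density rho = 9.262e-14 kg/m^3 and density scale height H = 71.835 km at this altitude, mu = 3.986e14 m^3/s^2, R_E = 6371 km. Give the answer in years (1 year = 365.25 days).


a = R_E + alt = 7003.4000 km = 7.0034e+06 m
da_rev = 2*pi*rho*a^2/BC = 2*pi*9.262e-14*(7.0034e+06)^2/175.9 = 0.162269415 m per revolution
N = H/da_rev = 71835.0000 m / 0.162269415 m = 442689.7096 revolutions
P = 2*pi*sqrt(a^3/mu) = 5832.7669 s
lifetime = N*P = 442689.7096 * 5832.7669 = 2.5821059e+09 s = 29885.4847 days
years = 29885.4847 / 365.25 = 81.8220 years

81.8220 years


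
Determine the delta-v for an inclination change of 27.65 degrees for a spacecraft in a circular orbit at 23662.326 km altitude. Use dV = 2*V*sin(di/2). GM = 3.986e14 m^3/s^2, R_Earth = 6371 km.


r = 30033.3260 km = 3.0033326e+07 m
V = sqrt(mu/r) = 3643.0651 m/s
di = 27.65 deg = 0.4825835 rad
dV = 2*V*sin(di/2) = 2*3643.0651*sin(0.2412918)
dV = 1741.0731 m/s = 1.7411 km/s

1.7411 km/s


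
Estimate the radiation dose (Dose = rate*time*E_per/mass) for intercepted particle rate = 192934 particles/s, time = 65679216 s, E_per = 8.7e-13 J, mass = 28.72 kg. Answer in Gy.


Total energy deposited = rate * time * E_per
  = 192934 * 65679216 * 8.7e-13 = 11.0244 J
Dose = E_total / mass = 11.0244 / 28.72
Dose = 0.3838588 Gy

0.3839 Gy


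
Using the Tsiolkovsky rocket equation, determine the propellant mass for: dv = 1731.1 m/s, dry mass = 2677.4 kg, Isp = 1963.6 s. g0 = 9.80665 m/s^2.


ve = Isp * g0 = 1963.6 * 9.80665 = 19256.337940 m/s
mass ratio = exp(dv/ve) = exp(1731.1/19256.337940) = 1.09406233
m_prop = m_dry * (mr - 1) = 2677.4 * (1.09406233 - 1)
m_prop = 251.8425 kg

251.8425 kg


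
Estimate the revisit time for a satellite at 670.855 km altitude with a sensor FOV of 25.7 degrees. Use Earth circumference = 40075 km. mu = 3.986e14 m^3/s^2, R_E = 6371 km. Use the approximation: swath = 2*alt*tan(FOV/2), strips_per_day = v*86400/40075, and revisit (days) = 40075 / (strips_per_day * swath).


swath = 2*670.855*tan(0.2242748) = 306.0606 km
v = sqrt(mu/r) = 7523.5898 m/s = 7.5236 km/s
strips/day = v*86400/40075 = 7.5236*86400/40075 = 16.2205
coverage/day = strips * swath = 16.2205 * 306.0606 = 4964.4680 km
revisit = 40075 / 4964.4680 = 8.0724 days

8.0724 days


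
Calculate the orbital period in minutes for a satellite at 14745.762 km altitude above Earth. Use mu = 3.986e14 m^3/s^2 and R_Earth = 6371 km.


r = 21116.7620 km = 2.1116762e+07 m
T = 2*pi*sqrt(r^3/mu) = 2*pi*sqrt(9.4163366e+21 / 3.986e14)
T = 30538.8170 s = 508.9803 min

508.9803 minutes


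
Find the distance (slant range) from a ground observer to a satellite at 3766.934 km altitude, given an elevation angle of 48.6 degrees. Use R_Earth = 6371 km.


h = 3766.934 km, el = 48.6 deg
d = -R_E*sin(el) + sqrt((R_E*sin(el))^2 + 2*R_E*h + h^2)
d = -6371.0000*sin(0.84823) + sqrt((6371.0000*0.7501111)^2 + 2*6371.0000*3766.934 + 3766.934^2)
d = 4442.0239 km

4442.0239 km


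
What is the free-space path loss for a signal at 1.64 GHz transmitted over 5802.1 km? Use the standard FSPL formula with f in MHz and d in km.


f = 1.64 GHz = 1640.0000 MHz
d = 5802.1 km
FSPL = 32.44 + 20*log10(1640.0000) + 20*log10(5802.1)
FSPL = 32.44 + 64.2969 + 75.2717
FSPL = 172.0086 dB

172.0086 dB


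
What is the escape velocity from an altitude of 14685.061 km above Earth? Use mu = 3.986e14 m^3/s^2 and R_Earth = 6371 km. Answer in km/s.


r = 6371.0 + 14685.061 = 21056.0610 km = 2.1056061e+07 m
v_esc = sqrt(2*mu/r) = sqrt(2*3.986e14 / 2.1056061e+07)
v_esc = 6153.1157 m/s = 6.1531 km/s

6.1531 km/s


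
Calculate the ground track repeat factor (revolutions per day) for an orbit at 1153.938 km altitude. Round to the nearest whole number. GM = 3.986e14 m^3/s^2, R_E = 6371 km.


r = 7.524938e+06 m
T = 2*pi*sqrt(r^3/mu) = 6496.2931 s = 108.2716 min
revs/day = 1440 / 108.2716 = 13.2999
Rounded: 13 revolutions per day

13 revolutions per day


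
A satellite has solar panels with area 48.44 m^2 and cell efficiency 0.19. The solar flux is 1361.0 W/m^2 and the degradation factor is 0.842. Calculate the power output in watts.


P = area * eta * S * degradation
P = 48.44 * 0.19 * 1361.0 * 0.842
P = 10546.9759 W

10546.9759 W


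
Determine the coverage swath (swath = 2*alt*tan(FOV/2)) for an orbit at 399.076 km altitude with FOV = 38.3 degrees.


FOV = 38.3 deg = 0.6684611 rad
swath = 2 * alt * tan(FOV/2) = 2 * 399.076 * tan(0.3342306)
swath = 2 * 399.076 * 0.3472586
swath = 277.1652 km

277.1652 km


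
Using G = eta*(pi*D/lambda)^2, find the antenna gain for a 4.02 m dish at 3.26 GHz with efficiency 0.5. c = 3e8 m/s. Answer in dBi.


lambda = c/f = 3e8 / 3.26e+09 = 0.09202454 m
G = eta*(pi*D/lambda)^2 = 0.5*(pi*4.02/0.09202454)^2
G = 9417.0429 (linear)
G = 10*log10(9417.0429) = 39.7391 dBi

39.7391 dBi


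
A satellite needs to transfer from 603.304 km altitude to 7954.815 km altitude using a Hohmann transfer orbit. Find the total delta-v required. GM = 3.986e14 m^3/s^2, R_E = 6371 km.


r1 = 6974.3040 km = 6.974304e+06 m
r2 = 14325.8150 km = 1.4325815e+07 m
dv1 = sqrt(mu/r1)*(sqrt(2*r2/(r1+r2)) - 1) = 1208.0891 m/s
dv2 = sqrt(mu/r2)*(1 - sqrt(2*r1/(r1+r2))) = 1006.2565 m/s
total dv = |dv1| + |dv2| = 1208.0891 + 1006.2565 = 2214.3456 m/s = 2.2143 km/s

2.2143 km/s


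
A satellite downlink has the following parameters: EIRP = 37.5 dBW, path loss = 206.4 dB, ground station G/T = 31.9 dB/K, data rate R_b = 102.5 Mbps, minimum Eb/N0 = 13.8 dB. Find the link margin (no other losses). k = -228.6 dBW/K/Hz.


C/N0 = EIRP - FSPL + G/T - k = 37.5 - 206.4 + 31.9 - (-228.6)
C/N0 = 91.6000 dB-Hz
R_b = 102.5 Mbps = 1.025e+08 bps -> 10*log10(R_b) = 80.1072 dB-Hz
Eb/N0 = C/N0 - 10*log10(R_b) = 91.6000 - 80.1072 = 11.4928 dB
Margin = Eb/N0 - Eb/N0_req = 11.4928 - 13.8 = -2.3072 dB (negative margin: link does not close)

-2.3072 dB


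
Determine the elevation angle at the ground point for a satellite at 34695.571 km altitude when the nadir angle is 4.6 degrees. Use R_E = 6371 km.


r = R_E + alt = 41066.5710 km
Law of sines in the satellite / Earth-center / ground-point triangle:
  sin(nadir)/R_E = sin(90 + el)/r  =>  cos(el) = (r/R_E)*sin(nadir)
cos(el) = (41066.5710 / 6371.0000) * sin(4.6 deg) = 0.516951
el = arccos(0.516951) = 58.8720 deg
(Earth-central angle = 90 - nadir - el = 26.5280 deg)

58.8720 degrees


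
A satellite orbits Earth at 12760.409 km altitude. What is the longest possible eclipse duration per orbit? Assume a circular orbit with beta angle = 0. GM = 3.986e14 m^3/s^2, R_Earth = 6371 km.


r = 19131.4090 km
T = 438.9150 min
Eclipse fraction = arcsin(R_E/r)/pi = arcsin(6371.0000/19131.4090)/pi
= arcsin(0.3330126)/pi = 0.1080652
Eclipse duration = 0.1080652 * 438.9150 = 47.4314 min

47.4314 minutes


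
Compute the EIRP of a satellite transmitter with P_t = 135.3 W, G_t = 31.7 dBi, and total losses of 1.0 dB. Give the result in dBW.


Pt = 135.3 W = 21.3130 dBW
EIRP = Pt_dBW + Gt - losses = 21.3130 + 31.7 - 1.0 = 52.0130 dBW

52.0130 dBW


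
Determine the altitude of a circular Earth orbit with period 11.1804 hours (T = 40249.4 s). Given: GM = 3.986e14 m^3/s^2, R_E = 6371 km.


T = 40249.4 s
r = (mu*T^2/(4*pi^2))^(1/3) = (3.986e14 * 40249.4^2 / (4*pi^2))^(1/3)
r = 2.5384316e+07 m = 25384.3157 km
alt = r - R_E = 25384.3157 - 6371 = 19013.3157 km

19013.3157 km


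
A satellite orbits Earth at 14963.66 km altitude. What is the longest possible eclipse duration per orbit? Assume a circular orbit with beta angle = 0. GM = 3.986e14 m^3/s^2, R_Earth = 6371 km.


r = 21334.6600 km
T = 516.8786 min
Eclipse fraction = arcsin(R_E/r)/pi = arcsin(6371.0000/21334.6600)/pi
= arcsin(0.2986221)/pi = 0.096527
Eclipse duration = 0.096527 * 516.8786 = 49.8927 min

49.8927 minutes


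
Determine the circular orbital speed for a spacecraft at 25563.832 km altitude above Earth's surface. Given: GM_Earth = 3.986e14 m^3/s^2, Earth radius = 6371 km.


r = R_E + alt = 6371.0 + 25563.832 = 31934.8320 km = 3.1934832e+07 m
v = sqrt(mu/r) = sqrt(3.986e14 / 3.1934832e+07) = 3532.9405 m/s = 3.5329 km/s

3.5329 km/s


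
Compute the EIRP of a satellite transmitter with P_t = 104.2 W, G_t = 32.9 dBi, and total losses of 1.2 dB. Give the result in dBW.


Pt = 104.2 W = 20.1787 dBW
EIRP = Pt_dBW + Gt - losses = 20.1787 + 32.9 - 1.2 = 51.8787 dBW

51.8787 dBW


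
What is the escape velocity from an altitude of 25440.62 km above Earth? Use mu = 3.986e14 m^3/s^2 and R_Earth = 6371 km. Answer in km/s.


r = 6371.0 + 25440.62 = 31811.6200 km = 3.181162e+07 m
v_esc = sqrt(2*mu/r) = sqrt(2*3.986e14 / 3.181162e+07)
v_esc = 5005.9989 m/s = 5.0060 km/s

5.0060 km/s
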